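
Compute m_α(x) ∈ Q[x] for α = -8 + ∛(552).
m_α(x) = x^3 + 24x^2 + 192x - 40

Set β = α + 8 = ∛(552), so β^3 = 552. Then (α + 8)^3 - 552 = 0, i.e. α is a root of g(x) = (x + 8)^3 - 552 = x^3 + 24x^2 + 192x - 40. Since g(x) = h(x + 8) where h(x) = x^3 - 552, and h is irreducible over Q (because 552 is not a perfect cube, so h has no rational root, and a monic cubic with no rational root is irreducible), g is also irreducible (irreducibility is preserved under the substitution x → x + 8). Hence m_α(x) = x^3 + 24x^2 + 192x - 40.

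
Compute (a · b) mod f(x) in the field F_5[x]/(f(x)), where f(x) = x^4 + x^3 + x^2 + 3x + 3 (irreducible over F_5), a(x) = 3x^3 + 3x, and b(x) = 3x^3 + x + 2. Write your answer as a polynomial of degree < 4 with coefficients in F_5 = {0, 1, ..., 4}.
a · b ≡ x^3 + x^2 + 2x + 4 (mod f(x))

Multiply in F_5[x]: a(x)·b(x) = (3x^3 + 3x)·(3x^3 + x + 2) = 4x^6 + 2x^4 + x^3 + 3x^2 + x. This has degree ≥ 4, so divide by f(x) over F_5: 4x^6 + 2x^4 + x^3 + 3x^2 + x = (4x^2 + x + 2)·(x^4 + x^3 + x^2 + 3x + 3) + (x^3 + x^2 + 2x + 4). Hence a·b ≡ x^3 + x^2 + 2x + 4 (mod f). (F_5[x]/(f) is a field with 5^4 = 625 elements since f is irreducible of degree 4.)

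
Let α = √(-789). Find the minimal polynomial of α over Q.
m_α(x) = x^2 + 789

α satisfies α^2 + 789 = 0, so x^2 + 789 annihilates α. Since d = -789 is squarefree and ≠ 1, it is not a perfect square in Q, so x^2 + 789 has no rational root and is therefore irreducible over Q (a degree-2 polynomial over a field is irreducible iff it has no root). Hence m_α(x) = x^2 + 789.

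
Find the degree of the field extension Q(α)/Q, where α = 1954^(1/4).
[Q(α):Q] = 4

α is a root of x^4 - 1954. By Eisenstein's criterion at the prime p = 2 (which divides the constant term 1954 but p^2 = 4 does not, since 1954 is squarefree), x^4 - 1954 is irreducible over Q. Hence [Q(α):Q] = 4.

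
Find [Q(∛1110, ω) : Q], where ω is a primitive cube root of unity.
[Q(∛1110, ω) : Q] = 6

[Q(∛1110):Q] = 3 (min poly x^3 - 1110, irreducible since 1110 is not a perfect cube). [Q(ω):Q] = 2 (min poly x^2 + x + 1). Since Q(∛1110) ⊂ R and ω ∉ R, we have ω ∉ Q(∛1110), so x^2 + x + 1 remains irreducible over Q(∛1110) and [Q(∛1110, ω) : Q(∛1110)] = 2. By the tower law, [Q(∛1110, ω) : Q] = 3 · 2 = 6. (In fact Q(∛1110, ω) is the splitting field of x^3 - 1110 over Q.)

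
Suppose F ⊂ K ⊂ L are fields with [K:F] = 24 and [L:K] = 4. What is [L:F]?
[L:F] = 96

The tower law says that for any tower of field extensions F ⊂ K ⊂ L with finite degrees, [L:F] = [L:K] · [K:F]. Here this gives [L:F] = 4 · 24 = 96.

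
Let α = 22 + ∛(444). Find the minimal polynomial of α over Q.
m_α(x) = x^3 - 66x^2 + 1452x - 11092

Set β = α - 22 = ∛(444), so β^3 = 444. Then (α - 22)^3 - 444 = 0, i.e. α is a root of g(x) = (x - 22)^3 - 444 = x^3 - 66x^2 + 1452x - 11092. Since g(x) = h(x - 22) where h(x) = x^3 - 444, and h is irreducible over Q (because 444 is not a perfect cube, so h has no rational root, and a monic cubic with no rational root is irreducible), g is also irreducible (irreducibility is preserved under the substitution x → x - 22). Hence m_α(x) = x^3 - 66x^2 + 1452x - 11092.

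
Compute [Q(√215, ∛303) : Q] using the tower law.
[Q(√215, ∛303) : Q] = 6

Let L = Q(√215, ∛303). Since Q(√215) ⊂ L and [Q(√215):Q] = 2, the tower law gives 2 | [L:Q]. Likewise Q(∛303) ⊂ L with [Q(∛303):Q] = 3 (because 303 is not a perfect cube), so 3 | [L:Q]. As gcd(2,3) = 1, [L:Q] is divisible by 6. Conversely L is generated over Q by √215 and ∛303, so [L:Q] ≤ 2·3 = 6. Therefore [Q(√215, ∛303) : Q] = 6.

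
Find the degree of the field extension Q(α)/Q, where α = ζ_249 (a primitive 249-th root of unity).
[Q(α):Q] = 164

The minimal polynomial of ζ_249 over Q is the 249-th cyclotomic polynomial Φ_249(x), which is irreducible over Q and has degree φ(249) = 164. Hence [Q(α):Q] = φ(249) = 164.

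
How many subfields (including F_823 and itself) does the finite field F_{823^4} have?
F_{823^4} has 3 subfields

The subfields of F_{p^n} are exactly the fields F_{p^d} for d | n (each is the fixed field of the unique index-d subgroup of Gal(F_{p^n}/F_p) ≅ Z/nZ). The divisors of n = 4 are {1, 2, 4}, giving 3 subfields: F_{823^1}, F_{823^2}, F_{823^4}.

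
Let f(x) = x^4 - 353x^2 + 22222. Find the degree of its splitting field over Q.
[K : Q] = 4

Solving the quadratic in x^2: x^2 = (353 ± √(353^2 - 4·22222))/2 = (353 ± √35721)/2 = (353 ± 189)/2, giving x^2 = 82 or x^2 = 271. So f(x) = (x^2 - 82)(x^2 - 271) and the roots of f are ±√82, ±√271. Hence the splitting field is K = Q(√82, √271). Since 82 and 271 are distinct squarefree integers > 1, their product 22222 is not a perfect square, so √271 ∉ Q(√82). By the tower law [K:Q] = [Q(√82,√271):Q(√82)] · [Q(√82):Q] = 2 · 2 = 4.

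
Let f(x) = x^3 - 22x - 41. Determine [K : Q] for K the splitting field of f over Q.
[K : Q] = 6

By the rational root test, any rational root of the monic integer polynomial f(x) = x^3 - 22x - 41 must be an integer dividing the constant term -41, i.e. one of ±{1, 41}. Evaluating: f(1) = -62, f(-1) = -20, f(41) = 67978, f(-41) = -68060; none is 0, so f has no rational root and is therefore irreducible over Q (a cubic with no linear factor over a field is irreducible). For an irreducible cubic, the Galois group is A_3 or S_3 according as the discriminant disc(f) = -4a^3 - 27b^2 = -4·(-22)^3 - 27·(-41)^2 = -2795 is or is not a square in Q. Here disc(f) = -2795 is not a perfect square in Q, so the Galois group of f over Q is not contained in A_3 and must be all of S_3. The splitting field has degree |S_3| = 6 over Q, so [K : Q] = 6.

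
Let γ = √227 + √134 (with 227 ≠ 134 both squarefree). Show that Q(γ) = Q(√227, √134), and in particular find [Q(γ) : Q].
[Q(γ) : Q] = 4 (equivalently, Q(γ) = Q(√227, √134))

Obviously Q(γ) ⊆ Q(√227, √134), and [Q(√227, √134):Q] = 4 (since 227, 134 are distinct squarefree integers > 1 with 30418 not a perfect square). To show equality we compute the minimal polynomial of γ. From γ = √227 + √134: γ^2 = 227 + 2√(30418) + 134 = 361 + 2√(30418), so γ^2 - 361 = 2√(30418); squaring, (γ^2 - 361)^2 = 4·30418, i.e. γ^4 - 722γ^2 + 130321 - 121672 = 0, i.e. γ^4 - 722γ^2 + 8649 = 0. So γ is a root of x^4 - 722x^2 + 8649. This polynomial is irreducible over Q: it has no rational root (each ±√227 ± √134 is irrational), and any factorization into two quadratics over Q would force √(30418) ∈ Q (pairing opposite roots) or √227, √134 ∈ Q (other pairings), all impossible. Hence [Q(γ):Q] = 4 = [Q(√227, √134):Q], so Q(γ) = Q(√227, √134).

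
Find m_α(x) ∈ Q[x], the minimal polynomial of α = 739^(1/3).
m_α(x) = x^3 - 739

α satisfies α^3 = 739, so x^3 - 739 annihilates α. By the rational root test, a rational root p/q (in lowest terms) of x^3 - 739 would satisfy p^3 = 739 q^3, forcing q = 1 and p^3 = 739; but 739 is not a perfect cube, contradiction. A monic cubic over Q with no rational root is irreducible (any nontrivial factorization would include a linear factor). Hence x^3 - 739 is the minimal polynomial of α, and in particular [Q(α):Q] = 3.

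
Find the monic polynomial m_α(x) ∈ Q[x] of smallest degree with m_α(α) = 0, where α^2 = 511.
m_α(x) = x^2 - 511

α satisfies α^2 - 511 = 0, so x^2 - 511 annihilates α. Since d = 511 is squarefree and ≠ 1, it is not a perfect square in Q, so x^2 - 511 has no rational root and is therefore irreducible over Q (a degree-2 polynomial over a field is irreducible iff it has no root). Hence m_α(x) = x^2 - 511.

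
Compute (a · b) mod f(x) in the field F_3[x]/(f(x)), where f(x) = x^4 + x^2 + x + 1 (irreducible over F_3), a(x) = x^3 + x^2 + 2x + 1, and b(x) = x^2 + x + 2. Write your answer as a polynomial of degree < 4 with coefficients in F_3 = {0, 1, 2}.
a · b ≡ x^3 + 2x^2 + 2x (mod f(x))

Multiply in F_3[x]: a(x)·b(x) = (x^3 + x^2 + 2x + 1)·(x^2 + x + 2) = x^5 + 2x^4 + 2x^3 + 2x^2 + 2x + 2. This has degree ≥ 4, so divide by f(x) over F_3: x^5 + 2x^4 + 2x^3 + 2x^2 + 2x + 2 = (x + 2)·(x^4 + x^2 + x + 1) + (x^3 + 2x^2 + 2x). Hence a·b ≡ x^3 + 2x^2 + 2x (mod f). (F_3[x]/(f) is a field with 3^4 = 81 elements since f is irreducible of degree 4.)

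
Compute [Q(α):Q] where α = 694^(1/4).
[Q(α):Q] = 4

α is a root of x^4 - 694. By Eisenstein's criterion at the prime p = 2 (which divides the constant term 694 but p^2 = 4 does not, since 694 is squarefree), x^4 - 694 is irreducible over Q. Hence [Q(α):Q] = 4.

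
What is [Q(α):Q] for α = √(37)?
[Q(α):Q] = 2

[Q(α):Q] equals the degree of the minimal polynomial of α. Here α^2 = 37 and x^2 - 37 is irreducible (d = 37 is squarefree, ≠ 1, hence not a square), so deg(m_α) = 2. Thus [Q(α):Q] = 2.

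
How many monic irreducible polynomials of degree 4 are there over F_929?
There are 186209726160 monic irreducible polynomials of degree 4 over F_929

Each element of F_{929^4} that lies in no proper subfield is a root of exactly one monic irreducible of degree 4 over F_929, and each such polynomial has 4 distinct roots in F_{929^4}. By Möbius inversion the count is N_929(4) = (1/4) Σ_{d|4} μ(4/d) · 929^d = (1/4)(μ(4)·929^1 + μ(2)·929^2 + μ(1)·929^4) = 744838904640/4 = 186209726160.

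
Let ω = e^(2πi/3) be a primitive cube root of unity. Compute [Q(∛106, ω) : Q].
[Q(∛106, ω) : Q] = 6

[Q(∛106):Q] = 3 (min poly x^3 - 106, irreducible since 106 is not a perfect cube). [Q(ω):Q] = 2 (min poly x^2 + x + 1). Since Q(∛106) ⊂ R and ω ∉ R, we have ω ∉ Q(∛106), so x^2 + x + 1 remains irreducible over Q(∛106) and [Q(∛106, ω) : Q(∛106)] = 2. By the tower law, [Q(∛106, ω) : Q] = 3 · 2 = 6. (In fact Q(∛106, ω) is the splitting field of x^3 - 106 over Q.)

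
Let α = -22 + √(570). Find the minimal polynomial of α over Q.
m_α(x) = x^2 + 44x - 86

From α + 22 = √(570), squaring gives (α + 22)^2 = 570, i.e. α^2 + 44α + 484 = 570, so α^2 + 44α - 86 = 0. The discriminant of x^2 + 44x - 86 is (44)^2 - 4·(-86) = 1936 + 344 = 2280, and 4·(570) is not a perfect square in Q since 570 is squarefree and ≠ 1. Hence x^2 + 44x - 86 is irreducible over Q and is the minimal polynomial of α.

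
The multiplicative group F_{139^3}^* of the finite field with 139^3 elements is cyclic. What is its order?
|F_{139^3}^*| = 2685618

F_{139^3} has 139^3 = 2685619 elements; its multiplicative group consists of all nonzero elements, so |F_{139^3}^*| = 2685619 - 1 = 2685618. (It is cyclic since any finite subgroup of the multiplicative group of a field is cyclic.)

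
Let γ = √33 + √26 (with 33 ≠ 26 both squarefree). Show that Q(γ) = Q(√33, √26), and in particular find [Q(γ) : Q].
[Q(γ) : Q] = 4 (equivalently, Q(γ) = Q(√33, √26))

Obviously Q(γ) ⊆ Q(√33, √26), and [Q(√33, √26):Q] = 4 (since 33, 26 are distinct squarefree integers > 1 with 858 not a perfect square). To show equality we compute the minimal polynomial of γ. From γ = √33 + √26: γ^2 = 33 + 2√(858) + 26 = 59 + 2√(858), so γ^2 - 59 = 2√(858); squaring, (γ^2 - 59)^2 = 4·858, i.e. γ^4 - 118γ^2 + 3481 - 3432 = 0, i.e. γ^4 - 118γ^2 + 49 = 0. So γ is a root of x^4 - 118x^2 + 49. This polynomial is irreducible over Q: it has no rational root (each ±√33 ± √26 is irrational), and any factorization into two quadratics over Q would force √(858) ∈ Q (pairing opposite roots) or √33, √26 ∈ Q (other pairings), all impossible. Hence [Q(γ):Q] = 4 = [Q(√33, √26):Q], so Q(γ) = Q(√33, √26).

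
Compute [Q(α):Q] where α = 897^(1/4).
[Q(α):Q] = 4

α is a root of x^4 - 897. By Eisenstein's criterion at the prime p = 3 (which divides the constant term 897 but p^2 = 9 does not, since 897 is squarefree), x^4 - 897 is irreducible over Q. Hence [Q(α):Q] = 4.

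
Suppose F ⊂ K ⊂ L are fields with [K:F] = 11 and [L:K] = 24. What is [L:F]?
[L:F] = 264

The tower law says that for any tower of field extensions F ⊂ K ⊂ L with finite degrees, [L:F] = [L:K] · [K:F]. Here this gives [L:F] = 24 · 11 = 264.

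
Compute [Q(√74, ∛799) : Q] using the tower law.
[Q(√74, ∛799) : Q] = 6

Let L = Q(√74, ∛799). Since Q(√74) ⊂ L and [Q(√74):Q] = 2, the tower law gives 2 | [L:Q]. Likewise Q(∛799) ⊂ L with [Q(∛799):Q] = 3 (because 799 is not a perfect cube), so 3 | [L:Q]. As gcd(2,3) = 1, [L:Q] is divisible by 6. Conversely L is generated over Q by √74 and ∛799, so [L:Q] ≤ 2·3 = 6. Therefore [Q(√74, ∛799) : Q] = 6.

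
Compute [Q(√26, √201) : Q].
[Q(√26, √201) : Q] = 4

[Q(√26):Q] = 2 (min poly x^2 - 26, irreducible since 26 is squarefree > 1). For the top step, suppose √201 ∈ Q(√26), say √201 = c + d√26 with c, d ∈ Q. Squaring: 201 = c^2 + 26d^2 + 2cd√26. Since √26 ∉ Q this forces 2cd = 0. If d = 0 then √201 = c ∈ Q, contradicting 201 squarefree > 1. If c = 0 then 201 = 26d^2, so 26·201 = (26d)^2 is a perfect square in Q — but 26·201 = 5226 is not a perfect square (since 26 and 201 are distinct squarefree integers). Contradiction. Hence √201 ∉ Q(√26), so x^2 - 201 stays irreducible over Q(√26) and [Q(√26, √201) : Q(√26)] = 2. By the tower law, [Q(√26, √201) : Q] = 2 · 2 = 4.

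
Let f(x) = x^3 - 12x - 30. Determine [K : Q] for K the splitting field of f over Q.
[K : Q] = 6

By the rational root test, any rational root of the monic integer polynomial f(x) = x^3 - 12x - 30 must be an integer dividing the constant term -30, i.e. one of ±{1, 2, 3, 5, 6, 10, 15, 30}. Evaluating: f(1) = -41, f(-1) = -19, f(2) = -46, f(-2) = -14, f(3) = -39, f(-3) = -21, f(5) = 35, f(-5) = -95, f(6) = 114, f(-6) = -174, f(10) = 850, f(-10) = -910, f(15) = 3165, f(-15) = -3225, f(30) = 26610, f(-30) = -26670; none is 0, so f has no rational root and is therefore irreducible over Q (a cubic with no linear factor over a field is irreducible). For an irreducible cubic, the Galois group is A_3 or S_3 according as the discriminant disc(f) = -4a^3 - 27b^2 = -4·(-12)^3 - 27·(-30)^2 = -17388 is or is not a square in Q. Here disc(f) = -17388 is not a perfect square in Q, so the Galois group of f over Q is not contained in A_3 and must be all of S_3. The splitting field has degree |S_3| = 6 over Q, so [K : Q] = 6.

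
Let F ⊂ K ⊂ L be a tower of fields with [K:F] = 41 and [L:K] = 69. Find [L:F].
[L:F] = 2829

The tower law says that for any tower of field extensions F ⊂ K ⊂ L with finite degrees, [L:F] = [L:K] · [K:F]. Here this gives [L:F] = 69 · 41 = 2829.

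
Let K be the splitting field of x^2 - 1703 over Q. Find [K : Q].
[K : Q] = 2

f(x) = x^2 - 1703 factors as (x - √1703)(x + √1703). The splitting field is K = Q(√1703). Since 1703 is squarefree and > 1, it is not a perfect square, so x^2 - 1703 is irreducible over Q and [Q(√1703) : Q] = 2. Hence [K : Q] = 2.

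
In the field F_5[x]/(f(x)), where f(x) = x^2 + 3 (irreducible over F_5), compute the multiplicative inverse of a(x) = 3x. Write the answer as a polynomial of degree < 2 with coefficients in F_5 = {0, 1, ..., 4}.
a(x)^(-1) ≡ x (mod f(x))

Since f is irreducible over F_5, F_5[x]/(f) is a field and a(x) ≠ 0 has an inverse. Apply the extended Euclidean algorithm to f(x) and a(x) in F_5[x]: f(x) = (2x)·a(x) + (3). The last nonzero remainder is the constant 3 = gcd(f, a) in F_5. Back-substituting through the division chain expresses 3 = s(x)·a(x) + t(x)·f(x) with s(x) ≡ 3x (mod f), so (3x)·a(x) ≡ 3 (mod f). Multiplying by 3^(-1) ≡ 2 in F_5 gives a(x)^(-1) ≡ 2·(3x) ≡ x (mod f). Check: (3x)·(x) = 3x^2 ≡ 1 (mod x^2 + 3).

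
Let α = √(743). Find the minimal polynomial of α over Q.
m_α(x) = x^2 - 743

α satisfies α^2 - 743 = 0, so x^2 - 743 annihilates α. Since d = 743 is squarefree and ≠ 1, it is not a perfect square in Q, so x^2 - 743 has no rational root and is therefore irreducible over Q (a degree-2 polynomial over a field is irreducible iff it has no root). Hence m_α(x) = x^2 - 743.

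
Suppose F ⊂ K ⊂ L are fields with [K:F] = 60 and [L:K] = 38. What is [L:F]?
[L:F] = 2280

The tower law says that for any tower of field extensions F ⊂ K ⊂ L with finite degrees, [L:F] = [L:K] · [K:F]. Here this gives [L:F] = 38 · 60 = 2280.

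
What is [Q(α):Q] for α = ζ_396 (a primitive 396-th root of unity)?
[Q(α):Q] = 120

The minimal polynomial of ζ_396 over Q is the 396-th cyclotomic polynomial Φ_396(x), which is irreducible over Q and has degree φ(396) = 120. Hence [Q(α):Q] = φ(396) = 120.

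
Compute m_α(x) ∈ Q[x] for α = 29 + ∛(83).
m_α(x) = x^3 - 87x^2 + 2523x - 24472

Set β = α - 29 = ∛(83), so β^3 = 83. Then (α - 29)^3 - 83 = 0, i.e. α is a root of g(x) = (x - 29)^3 - 83 = x^3 - 87x^2 + 2523x - 24472. Since g(x) = h(x - 29) where h(x) = x^3 - 83, and h is irreducible over Q (because 83 is not a perfect cube, so h has no rational root, and a monic cubic with no rational root is irreducible), g is also irreducible (irreducibility is preserved under the substitution x → x - 29). Hence m_α(x) = x^3 - 87x^2 + 2523x - 24472.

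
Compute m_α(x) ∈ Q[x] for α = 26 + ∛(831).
m_α(x) = x^3 - 78x^2 + 2028x - 18407

Set β = α - 26 = ∛(831), so β^3 = 831. Then (α - 26)^3 - 831 = 0, i.e. α is a root of g(x) = (x - 26)^3 - 831 = x^3 - 78x^2 + 2028x - 18407. Since g(x) = h(x - 26) where h(x) = x^3 - 831, and h is irreducible over Q (because 831 is not a perfect cube, so h has no rational root, and a monic cubic with no rational root is irreducible), g is also irreducible (irreducibility is preserved under the substitution x → x - 26). Hence m_α(x) = x^3 - 78x^2 + 2028x - 18407.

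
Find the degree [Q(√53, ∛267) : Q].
[Q(√53, ∛267) : Q] = 6

Let L = Q(√53, ∛267). Since Q(√53) ⊂ L and [Q(√53):Q] = 2, the tower law gives 2 | [L:Q]. Likewise Q(∛267) ⊂ L with [Q(∛267):Q] = 3 (because 267 is not a perfect cube), so 3 | [L:Q]. As gcd(2,3) = 1, [L:Q] is divisible by 6. Conversely L is generated over Q by √53 and ∛267, so [L:Q] ≤ 2·3 = 6. Therefore [Q(√53, ∛267) : Q] = 6.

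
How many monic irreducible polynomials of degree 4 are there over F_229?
There are 687501510 monic irreducible polynomials of degree 4 over F_229

Each element of F_{229^4} that lies in no proper subfield is a root of exactly one monic irreducible of degree 4 over F_229, and each such polynomial has 4 distinct roots in F_{229^4}. By Möbius inversion the count is N_229(4) = (1/4) Σ_{d|4} μ(4/d) · 229^d = (1/4)(μ(4)·229^1 + μ(2)·229^2 + μ(1)·229^4) = 2750006040/4 = 687501510.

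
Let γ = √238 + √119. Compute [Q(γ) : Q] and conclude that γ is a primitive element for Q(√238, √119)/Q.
[Q(γ) : Q] = 4 (equivalently, Q(γ) = Q(√238, √119))

Obviously Q(γ) ⊆ Q(√238, √119), and [Q(√238, √119):Q] = 4 (since 238, 119 are distinct squarefree integers > 1 with 28322 not a perfect square). To show equality we compute the minimal polynomial of γ. From γ = √238 + √119: γ^2 = 238 + 2√(28322) + 119 = 357 + 2√(28322), so γ^2 - 357 = 2√(28322); squaring, (γ^2 - 357)^2 = 4·28322, i.e. γ^4 - 714γ^2 + 127449 - 113288 = 0, i.e. γ^4 - 714γ^2 + 14161 = 0. So γ is a root of x^4 - 714x^2 + 14161. This polynomial is irreducible over Q: it has no rational root (each ±√238 ± √119 is irrational), and any factorization into two quadratics over Q would force √(28322) ∈ Q (pairing opposite roots) or √238, √119 ∈ Q (other pairings), all impossible. Hence [Q(γ):Q] = 4 = [Q(√238, √119):Q], so Q(γ) = Q(√238, √119).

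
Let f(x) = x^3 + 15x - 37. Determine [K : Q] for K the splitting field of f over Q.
[K : Q] = 6

By the rational root test, any rational root of the monic integer polynomial f(x) = x^3 + 15x - 37 must be an integer dividing the constant term -37, i.e. one of ±{1, 37}. Evaluating: f(1) = -21, f(-1) = -53, f(37) = 51171, f(-37) = -51245; none is 0, so f has no rational root and is therefore irreducible over Q (a cubic with no linear factor over a field is irreducible). For an irreducible cubic, the Galois group is A_3 or S_3 according as the discriminant disc(f) = -4a^3 - 27b^2 = -4·(15)^3 - 27·(-37)^2 = -50463 is or is not a square in Q. Here disc(f) = -50463 is not a perfect square in Q, so the Galois group of f over Q is not contained in A_3 and must be all of S_3. The splitting field has degree |S_3| = 6 over Q, so [K : Q] = 6.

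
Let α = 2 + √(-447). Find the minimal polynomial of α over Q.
m_α(x) = x^2 - 4x + 451

From α - 2 = √(-447), squaring gives (α - 2)^2 = -447, i.e. α^2 - 4α + 4 = -447, so α^2 - 4α + 451 = 0. The discriminant of x^2 - 4x + 451 is (-4)^2 - 4·(451) = 16 - 1804 = -1788, and 4·(-447) is not a perfect square in Q since -447 is squarefree and ≠ 1. Hence x^2 - 4x + 451 is irreducible over Q and is the minimal polynomial of α.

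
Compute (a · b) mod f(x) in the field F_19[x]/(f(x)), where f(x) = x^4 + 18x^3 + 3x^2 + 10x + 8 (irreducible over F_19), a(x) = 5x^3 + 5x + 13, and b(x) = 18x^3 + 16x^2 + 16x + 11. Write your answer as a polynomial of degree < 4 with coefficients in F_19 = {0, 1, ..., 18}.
a · b ≡ 17x^3 + 14x^2 + 8x + 1 (mod f(x))

Multiply in F_19[x]: a(x)·b(x) = (5x^3 + 5x + 13)·(18x^3 + 16x^2 + 16x + 11) = 14x^6 + 4x^5 + 18x^4 + 8x^3 + 3x^2 + 16x + 10. This has degree ≥ 4, so divide by f(x) over F_19: 14x^6 + 4x^5 + 18x^4 + 8x^3 + 3x^2 + 16x + 10 = (14x^2 + 18x + 13)·(x^4 + 18x^3 + 3x^2 + 10x + 8) + (17x^3 + 14x^2 + 8x + 1). Hence a·b ≡ 17x^3 + 14x^2 + 8x + 1 (mod f). (F_19[x]/(f) is a field with 19^4 = 130321 elements since f is irreducible of degree 4.)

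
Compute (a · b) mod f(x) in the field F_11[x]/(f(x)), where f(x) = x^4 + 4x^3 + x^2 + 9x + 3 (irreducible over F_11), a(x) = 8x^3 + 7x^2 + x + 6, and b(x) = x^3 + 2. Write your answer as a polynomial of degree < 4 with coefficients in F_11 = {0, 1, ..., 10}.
a · b ≡ 10x^3 + x^2 + 10x + 8 (mod f(x))

Multiply in F_11[x]: a(x)·b(x) = (8x^3 + 7x^2 + x + 6)·(x^3 + 2) = 8x^6 + 7x^5 + x^4 + 3x^2 + 2x + 1. This has degree ≥ 4, so divide by f(x) over F_11: 8x^6 + 7x^5 + x^4 + 3x^2 + 2x + 1 = (8x^2 + 8x + 5)·(x^4 + 4x^3 + x^2 + 9x + 3) + (10x^3 + x^2 + 10x + 8). Hence a·b ≡ 10x^3 + x^2 + 10x + 8 (mod f). (F_11[x]/(f) is a field with 11^4 = 14641 elements since f is irreducible of degree 4.)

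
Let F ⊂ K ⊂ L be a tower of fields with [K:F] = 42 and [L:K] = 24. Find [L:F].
[L:F] = 1008

The tower law says that for any tower of field extensions F ⊂ K ⊂ L with finite degrees, [L:F] = [L:K] · [K:F]. Here this gives [L:F] = 24 · 42 = 1008.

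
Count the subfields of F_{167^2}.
F_{167^2} has 2 subfields

The subfields of F_{p^n} are exactly the fields F_{p^d} for d | n (each is the fixed field of the unique index-d subgroup of Gal(F_{p^n}/F_p) ≅ Z/nZ). The divisors of n = 2 are {1, 2}, giving 2 subfields: F_{167^1}, F_{167^2}.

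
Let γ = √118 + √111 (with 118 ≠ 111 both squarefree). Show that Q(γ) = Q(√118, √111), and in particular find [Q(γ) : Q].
[Q(γ) : Q] = 4 (equivalently, Q(γ) = Q(√118, √111))

Obviously Q(γ) ⊆ Q(√118, √111), and [Q(√118, √111):Q] = 4 (since 118, 111 are distinct squarefree integers > 1 with 13098 not a perfect square). To show equality we compute the minimal polynomial of γ. From γ = √118 + √111: γ^2 = 118 + 2√(13098) + 111 = 229 + 2√(13098), so γ^2 - 229 = 2√(13098); squaring, (γ^2 - 229)^2 = 4·13098, i.e. γ^4 - 458γ^2 + 52441 - 52392 = 0, i.e. γ^4 - 458γ^2 + 49 = 0. So γ is a root of x^4 - 458x^2 + 49. This polynomial is irreducible over Q: it has no rational root (each ±√118 ± √111 is irrational), and any factorization into two quadratics over Q would force √(13098) ∈ Q (pairing opposite roots) or √118, √111 ∈ Q (other pairings), all impossible. Hence [Q(γ):Q] = 4 = [Q(√118, √111):Q], so Q(γ) = Q(√118, √111).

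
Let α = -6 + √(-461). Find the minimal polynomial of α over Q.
m_α(x) = x^2 + 12x + 497

From α + 6 = √(-461), squaring gives (α + 6)^2 = -461, i.e. α^2 + 12α + 36 = -461, so α^2 + 12α + 497 = 0. The discriminant of x^2 + 12x + 497 is (12)^2 - 4·(497) = 144 - 1988 = -1844, and 4·(-461) is not a perfect square in Q since -461 is squarefree and ≠ 1. Hence x^2 + 12x + 497 is irreducible over Q and is the minimal polynomial of α.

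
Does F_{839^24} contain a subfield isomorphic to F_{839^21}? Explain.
No: F_{839^21} is not a subfield of F_{839^24}

F_{p^m} embeds in F_{p^n} iff m | n. Here 21 ∤ 24 (since 24 = 1·21 + 3 with remainder 3 ≠ 0), so F_{839^21} is not a subfield of F_{839^24}. Equivalently: if it were, the tower law would give 21 = [F_{839^21}:F_839] dividing [F_{839^24}:F_839] = 24, contradiction.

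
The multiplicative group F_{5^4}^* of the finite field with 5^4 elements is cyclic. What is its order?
|F_{5^4}^*| = 624

F_{5^4} has 5^4 = 625 elements; its multiplicative group consists of all nonzero elements, so |F_{5^4}^*| = 625 - 1 = 624. (It is cyclic since any finite subgroup of the multiplicative group of a field is cyclic.)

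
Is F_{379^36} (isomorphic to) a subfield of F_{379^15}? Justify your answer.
No: F_{379^36} is not a subfield of F_{379^15}

F_{p^m} embeds in F_{p^n} iff m | n. Here 36 ∤ 15 (since 15 = 0·36 + 15 with remainder 15 ≠ 0), so F_{379^36} is not a subfield of F_{379^15}. Equivalently: if it were, the tower law would give 36 = [F_{379^36}:F_379] dividing [F_{379^15}:F_379] = 15, contradiction.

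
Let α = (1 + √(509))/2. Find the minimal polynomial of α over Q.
m_α(x) = x^2 - x - 127

From 2α - 1 = √(509), squaring gives (2α - 1)^2 = 509, i.e. 4α^2 - 4α + 1 = 509, so α^2 - α + (1 - 509)/4 = 0. Since 509 ≡ 1 (mod 4), (1 - 509)/4 = -127 ∈ Z. The polynomial x^2 - x - 127 has discriminant 1 - 4·(-127) = 509, which is not a perfect square in Q (d = 509 is squarefree and ≠ 1), so x^2 - x - 127 is irreducible over Q. It is the minimal polynomial of α.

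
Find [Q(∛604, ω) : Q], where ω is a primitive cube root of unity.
[Q(∛604, ω) : Q] = 6

[Q(∛604):Q] = 3 (min poly x^3 - 604, irreducible since 604 is not a perfect cube). [Q(ω):Q] = 2 (min poly x^2 + x + 1). Since Q(∛604) ⊂ R and ω ∉ R, we have ω ∉ Q(∛604), so x^2 + x + 1 remains irreducible over Q(∛604) and [Q(∛604, ω) : Q(∛604)] = 2. By the tower law, [Q(∛604, ω) : Q] = 3 · 2 = 6. (In fact Q(∛604, ω) is the splitting field of x^3 - 604 over Q.)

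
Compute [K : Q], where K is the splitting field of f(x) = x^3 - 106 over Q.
[K : Q] = 6

The roots of x^3 - 106 are ∛106, ω∛106, ω^2∛106 where ω = e^(2πi/3) is a primitive cube root of unity, so K = Q(∛106, ω). Now [Q(∛106):Q] = 3 (since 106 is not a perfect cube, x^3 - 106 is irreducible) and [Q(ω):Q] = 2. Both 2 and 3 divide [K:Q], and [K:Q] ≤ 3·2 = 6, so [K:Q] = 6. (Equivalently: Q(∛106) ⊂ R but ω ∉ R, so [K : Q(∛106)] = 2.)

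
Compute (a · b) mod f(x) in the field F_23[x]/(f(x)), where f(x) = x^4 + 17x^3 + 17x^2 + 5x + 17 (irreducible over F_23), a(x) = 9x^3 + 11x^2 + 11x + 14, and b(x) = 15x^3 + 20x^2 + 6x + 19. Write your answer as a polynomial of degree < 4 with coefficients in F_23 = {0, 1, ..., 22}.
a · b ≡ 14x^3 + 21x^2 + 5 (mod f(x))

Multiply in F_23[x]: a(x)·b(x) = (9x^3 + 11x^2 + 11x + 14)·(15x^3 + 20x^2 + 6x + 19) = 20x^6 + 2x^4 + 3x^2 + 17x + 13. This has degree ≥ 4, so divide by f(x) over F_23: 20x^6 + 2x^4 + 3x^2 + 17x + 13 = (20x^2 + 5x + 14)·(x^4 + 17x^3 + 17x^2 + 5x + 17) + (14x^3 + 21x^2 + 5). Hence a·b ≡ 14x^3 + 21x^2 + 5 (mod f). (F_23[x]/(f) is a field with 23^4 = 279841 elements since f is irreducible of degree 4.)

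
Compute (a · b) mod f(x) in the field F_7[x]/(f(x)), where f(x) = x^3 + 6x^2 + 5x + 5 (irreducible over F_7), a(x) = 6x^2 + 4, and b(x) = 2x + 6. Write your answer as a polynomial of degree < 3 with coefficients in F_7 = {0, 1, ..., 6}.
a · b ≡ 6x^2 + 4x + 6 (mod f(x))

Multiply in F_7[x]: a(x)·b(x) = (6x^2 + 4)·(2x + 6) = 5x^3 + x^2 + x + 3. This has degree ≥ 3, so divide by f(x) over F_7: 5x^3 + x^2 + x + 3 = (5)·(x^3 + 6x^2 + 5x + 5) + (6x^2 + 4x + 6). Hence a·b ≡ 6x^2 + 4x + 6 (mod f). (F_7[x]/(f) is a field with 7^3 = 343 elements since f is irreducible of degree 3.)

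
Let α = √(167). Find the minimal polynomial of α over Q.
m_α(x) = x^2 - 167

α satisfies α^2 - 167 = 0, so x^2 - 167 annihilates α. Since d = 167 is squarefree and ≠ 1, it is not a perfect square in Q, so x^2 - 167 has no rational root and is therefore irreducible over Q (a degree-2 polynomial over a field is irreducible iff it has no root). Hence m_α(x) = x^2 - 167.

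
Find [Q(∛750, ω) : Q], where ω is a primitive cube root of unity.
[Q(∛750, ω) : Q] = 6

[Q(∛750):Q] = 3 (min poly x^3 - 750, irreducible since 750 is not a perfect cube). [Q(ω):Q] = 2 (min poly x^2 + x + 1). Since Q(∛750) ⊂ R and ω ∉ R, we have ω ∉ Q(∛750), so x^2 + x + 1 remains irreducible over Q(∛750) and [Q(∛750, ω) : Q(∛750)] = 2. By the tower law, [Q(∛750, ω) : Q] = 3 · 2 = 6. (In fact Q(∛750, ω) is the splitting field of x^3 - 750 over Q.)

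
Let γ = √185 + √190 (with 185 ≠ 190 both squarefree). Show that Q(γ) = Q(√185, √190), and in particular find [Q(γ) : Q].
[Q(γ) : Q] = 4 (equivalently, Q(γ) = Q(√185, √190))

Obviously Q(γ) ⊆ Q(√185, √190), and [Q(√185, √190):Q] = 4 (since 185, 190 are distinct squarefree integers > 1 with 35150 not a perfect square). To show equality we compute the minimal polynomial of γ. From γ = √185 + √190: γ^2 = 185 + 2√(35150) + 190 = 375 + 2√(35150), so γ^2 - 375 = 2√(35150); squaring, (γ^2 - 375)^2 = 4·35150, i.e. γ^4 - 750γ^2 + 140625 - 140600 = 0, i.e. γ^4 - 750γ^2 + 25 = 0. So γ is a root of x^4 - 750x^2 + 25. This polynomial is irreducible over Q: it has no rational root (each ±√185 ± √190 is irrational), and any factorization into two quadratics over Q would force √(35150) ∈ Q (pairing opposite roots) or √185, √190 ∈ Q (other pairings), all impossible. Hence [Q(γ):Q] = 4 = [Q(√185, √190):Q], so Q(γ) = Q(√185, √190).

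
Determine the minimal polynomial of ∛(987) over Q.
m_α(x) = x^3 - 987

α satisfies α^3 = 987, so x^3 - 987 annihilates α. By the rational root test, a rational root p/q (in lowest terms) of x^3 - 987 would satisfy p^3 = 987 q^3, forcing q = 1 and p^3 = 987; but 987 is not a perfect cube, contradiction. A monic cubic over Q with no rational root is irreducible (any nontrivial factorization would include a linear factor). Hence x^3 - 987 is the minimal polynomial of α, and in particular [Q(α):Q] = 3.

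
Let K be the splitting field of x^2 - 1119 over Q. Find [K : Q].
[K : Q] = 2

f(x) = x^2 - 1119 factors as (x - √1119)(x + √1119). The splitting field is K = Q(√1119). Since 1119 is squarefree and > 1, it is not a perfect square, so x^2 - 1119 is irreducible over Q and [Q(√1119) : Q] = 2. Hence [K : Q] = 2.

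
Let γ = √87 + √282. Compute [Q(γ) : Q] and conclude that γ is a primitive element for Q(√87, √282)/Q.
[Q(γ) : Q] = 4 (equivalently, Q(γ) = Q(√87, √282))

Obviously Q(γ) ⊆ Q(√87, √282), and [Q(√87, √282):Q] = 4 (since 87, 282 are distinct squarefree integers > 1 with 24534 not a perfect square). To show equality we compute the minimal polynomial of γ. From γ = √87 + √282: γ^2 = 87 + 2√(24534) + 282 = 369 + 2√(24534), so γ^2 - 369 = 2√(24534); squaring, (γ^2 - 369)^2 = 4·24534, i.e. γ^4 - 738γ^2 + 136161 - 98136 = 0, i.e. γ^4 - 738γ^2 + 38025 = 0. So γ is a root of x^4 - 738x^2 + 38025. This polynomial is irreducible over Q: it has no rational root (each ±√87 ± √282 is irrational), and any factorization into two quadratics over Q would force √(24534) ∈ Q (pairing opposite roots) or √87, √282 ∈ Q (other pairings), all impossible. Hence [Q(γ):Q] = 4 = [Q(√87, √282):Q], so Q(γ) = Q(√87, √282).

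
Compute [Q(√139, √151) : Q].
[Q(√139, √151) : Q] = 4

[Q(√139):Q] = 2 (min poly x^2 - 139, irreducible since 139 is squarefree > 1). For the top step, suppose √151 ∈ Q(√139), say √151 = c + d√139 with c, d ∈ Q. Squaring: 151 = c^2 + 139d^2 + 2cd√139. Since √139 ∉ Q this forces 2cd = 0. If d = 0 then √151 = c ∈ Q, contradicting 151 squarefree > 1. If c = 0 then 151 = 139d^2, so 139·151 = (139d)^2 is a perfect square in Q — but 139·151 = 20989 is not a perfect square (since 139 and 151 are distinct squarefree integers). Contradiction. Hence √151 ∉ Q(√139), so x^2 - 151 stays irreducible over Q(√139) and [Q(√139, √151) : Q(√139)] = 2. By the tower law, [Q(√139, √151) : Q] = 2 · 2 = 4.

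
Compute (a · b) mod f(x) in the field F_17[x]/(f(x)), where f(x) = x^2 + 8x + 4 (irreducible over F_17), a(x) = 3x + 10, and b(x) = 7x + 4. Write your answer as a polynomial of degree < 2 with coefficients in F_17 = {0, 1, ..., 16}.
a · b ≡ 16x + 7 (mod f(x))

Multiply in F_17[x]: a(x)·b(x) = (3x + 10)·(7x + 4) = 4x^2 + 14x + 6. This has degree ≥ 2, so divide by f(x) over F_17: 4x^2 + 14x + 6 = (4)·(x^2 + 8x + 4) + (16x + 7). Hence a·b ≡ 16x + 7 (mod f). (F_17[x]/(f) is a field with 17^2 = 289 elements since f is irreducible of degree 2.)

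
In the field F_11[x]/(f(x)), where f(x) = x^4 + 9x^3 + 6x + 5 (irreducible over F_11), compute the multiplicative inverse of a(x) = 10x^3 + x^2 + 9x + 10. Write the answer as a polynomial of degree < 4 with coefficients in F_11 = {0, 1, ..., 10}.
a(x)^(-1) ≡ 2x^3 + 7x^2 + 4x + 6 (mod f(x))

Since f is irreducible over F_11, F_11[x]/(f) is a field and a(x) ≠ 0 has an inverse. Apply the extended Euclidean algorithm to f(x) and a(x) in F_11[x]: f(x) = (10x + 1)·a(x) + (8x^2 + 7x + 6);  a(x) = (4x + 9)·(8x^2 + 7x + 6) + (10x);  (8x^2 + 7x + 6) = (3x + 4)·(10x) + (6). The last nonzero remainder is the constant 6 = gcd(f, a) in F_11. Back-substituting through the division chain expresses 6 = s(x)·a(x) + t(x)·f(x) with s(x) ≡ x^3 + 9x^2 + 2x + 3 (mod f), so (x^3 + 9x^2 + 2x + 3)·a(x) ≡ 6 (mod f). Multiplying by 6^(-1) ≡ 2 in F_11 gives a(x)^(-1) ≡ 2·(x^3 + 9x^2 + 2x + 3) ≡ 2x^3 + 7x^2 + 4x + 6 (mod f). Check: (10x^3 + x^2 + 9x + 10)·(2x^3 + 7x^2 + 4x + 6) = 9x^6 + 6x^5 + 10x^4 + 4x^3 + 2x^2 + 6x + 5 ≡ 1 (mod x^4 + 9x^3 + 6x + 5).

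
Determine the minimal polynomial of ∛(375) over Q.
m_α(x) = x^3 - 375

α satisfies α^3 = 375, so x^3 - 375 annihilates α. By the rational root test, a rational root p/q (in lowest terms) of x^3 - 375 would satisfy p^3 = 375 q^3, forcing q = 1 and p^3 = 375; but 375 is not a perfect cube, contradiction. A monic cubic over Q with no rational root is irreducible (any nontrivial factorization would include a linear factor). Hence x^3 - 375 is the minimal polynomial of α, and in particular [Q(α):Q] = 3.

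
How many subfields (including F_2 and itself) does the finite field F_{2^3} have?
F_{2^3} has 2 subfields

The subfields of F_{p^n} are exactly the fields F_{p^d} for d | n (each is the fixed field of the unique index-d subgroup of Gal(F_{p^n}/F_p) ≅ Z/nZ). The divisors of n = 3 are {1, 3}, giving 2 subfields: F_{2^1}, F_{2^3}.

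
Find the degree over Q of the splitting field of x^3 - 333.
[K : Q] = 6

The roots of x^3 - 333 are ∛333, ω∛333, ω^2∛333 where ω = e^(2πi/3) is a primitive cube root of unity, so K = Q(∛333, ω). Now [Q(∛333):Q] = 3 (since 333 is not a perfect cube, x^3 - 333 is irreducible) and [Q(ω):Q] = 2. Both 2 and 3 divide [K:Q], and [K:Q] ≤ 3·2 = 6, so [K:Q] = 6. (Equivalently: Q(∛333) ⊂ R but ω ∉ R, so [K : Q(∛333)] = 2.)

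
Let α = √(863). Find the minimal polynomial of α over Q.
m_α(x) = x^2 - 863

α satisfies α^2 - 863 = 0, so x^2 - 863 annihilates α. Since d = 863 is squarefree and ≠ 1, it is not a perfect square in Q, so x^2 - 863 has no rational root and is therefore irreducible over Q (a degree-2 polynomial over a field is irreducible iff it has no root). Hence m_α(x) = x^2 - 863.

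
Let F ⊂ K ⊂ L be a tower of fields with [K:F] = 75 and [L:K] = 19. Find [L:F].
[L:F] = 1425

The tower law says that for any tower of field extensions F ⊂ K ⊂ L with finite degrees, [L:F] = [L:K] · [K:F]. Here this gives [L:F] = 19 · 75 = 1425.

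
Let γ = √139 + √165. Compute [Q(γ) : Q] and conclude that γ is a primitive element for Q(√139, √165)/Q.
[Q(γ) : Q] = 4 (equivalently, Q(γ) = Q(√139, √165))

Obviously Q(γ) ⊆ Q(√139, √165), and [Q(√139, √165):Q] = 4 (since 139, 165 are distinct squarefree integers > 1 with 22935 not a perfect square). To show equality we compute the minimal polynomial of γ. From γ = √139 + √165: γ^2 = 139 + 2√(22935) + 165 = 304 + 2√(22935), so γ^2 - 304 = 2√(22935); squaring, (γ^2 - 304)^2 = 4·22935, i.e. γ^4 - 608γ^2 + 92416 - 91740 = 0, i.e. γ^4 - 608γ^2 + 676 = 0. So γ is a root of x^4 - 608x^2 + 676. This polynomial is irreducible over Q: it has no rational root (each ±√139 ± √165 is irrational), and any factorization into two quadratics over Q would force √(22935) ∈ Q (pairing opposite roots) or √139, √165 ∈ Q (other pairings), all impossible. Hence [Q(γ):Q] = 4 = [Q(√139, √165):Q], so Q(γ) = Q(√139, √165).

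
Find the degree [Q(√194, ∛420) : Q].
[Q(√194, ∛420) : Q] = 6

Let L = Q(√194, ∛420). Since Q(√194) ⊂ L and [Q(√194):Q] = 2, the tower law gives 2 | [L:Q]. Likewise Q(∛420) ⊂ L with [Q(∛420):Q] = 3 (because 420 is not a perfect cube), so 3 | [L:Q]. As gcd(2,3) = 1, [L:Q] is divisible by 6. Conversely L is generated over Q by √194 and ∛420, so [L:Q] ≤ 2·3 = 6. Therefore [Q(√194, ∛420) : Q] = 6.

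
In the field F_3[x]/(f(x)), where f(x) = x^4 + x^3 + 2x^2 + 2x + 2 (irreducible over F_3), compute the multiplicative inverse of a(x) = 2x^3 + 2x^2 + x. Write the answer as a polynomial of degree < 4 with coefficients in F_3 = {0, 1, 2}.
a(x)^(-1) ≡ x^3 + 2x + 2 (mod f(x))

Since f is irreducible over F_3, F_3[x]/(f) is a field and a(x) ≠ 0 has an inverse. Apply the extended Euclidean algorithm to f(x) and a(x) in F_3[x]: f(x) = (2x)·a(x) + (2x + 2);  a(x) = (x^2 + 2)·(2x + 2) + (2). The last nonzero remainder is the constant 2 = gcd(f, a) in F_3. Back-substituting through the division chain expresses 2 = s(x)·a(x) + t(x)·f(x) with s(x) ≡ 2x^3 + x + 1 (mod f), so (2x^3 + x + 1)·a(x) ≡ 2 (mod f). Multiplying by 2^(-1) ≡ 2 in F_3 gives a(x)^(-1) ≡ 2·(2x^3 + x + 1) ≡ x^3 + 2x + 2 (mod f). Check: (2x^3 + 2x^2 + x)·(x^3 + 2x + 2) = 2x^6 + 2x^5 + 2x^4 + 2x^3 + 2x ≡ 1 (mod x^4 + x^3 + 2x^2 + 2x + 2).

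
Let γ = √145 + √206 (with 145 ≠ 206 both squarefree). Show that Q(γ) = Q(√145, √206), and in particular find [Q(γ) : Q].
[Q(γ) : Q] = 4 (equivalently, Q(γ) = Q(√145, √206))

Obviously Q(γ) ⊆ Q(√145, √206), and [Q(√145, √206):Q] = 4 (since 145, 206 are distinct squarefree integers > 1 with 29870 not a perfect square). To show equality we compute the minimal polynomial of γ. From γ = √145 + √206: γ^2 = 145 + 2√(29870) + 206 = 351 + 2√(29870), so γ^2 - 351 = 2√(29870); squaring, (γ^2 - 351)^2 = 4·29870, i.e. γ^4 - 702γ^2 + 123201 - 119480 = 0, i.e. γ^4 - 702γ^2 + 3721 = 0. So γ is a root of x^4 - 702x^2 + 3721. This polynomial is irreducible over Q: it has no rational root (each ±√145 ± √206 is irrational), and any factorization into two quadratics over Q would force √(29870) ∈ Q (pairing opposite roots) or √145, √206 ∈ Q (other pairings), all impossible. Hence [Q(γ):Q] = 4 = [Q(√145, √206):Q], so Q(γ) = Q(√145, √206).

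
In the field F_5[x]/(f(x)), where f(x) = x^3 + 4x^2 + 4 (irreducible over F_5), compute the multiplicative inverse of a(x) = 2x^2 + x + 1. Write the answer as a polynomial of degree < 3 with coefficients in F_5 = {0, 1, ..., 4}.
a(x)^(-1) ≡ x^2 + 3 (mod f(x))

Since f is irreducible over F_5, F_5[x]/(f) is a field and a(x) ≠ 0 has an inverse. Apply the extended Euclidean algorithm to f(x) and a(x) in F_5[x]: f(x) = (3x + 3)·a(x) + (4x + 1);  a(x) = (3x + 2)·(4x + 1) + (4). The last nonzero remainder is the constant 4 = gcd(f, a) in F_5. Back-substituting through the division chain expresses 4 = s(x)·a(x) + t(x)·f(x) with s(x) ≡ 4x^2 + 2 (mod f), so (4x^2 + 2)·a(x) ≡ 4 (mod f). Multiplying by 4^(-1) ≡ 4 in F_5 gives a(x)^(-1) ≡ 4·(4x^2 + 2) ≡ x^2 + 3 (mod f). Check: (2x^2 + x + 1)·(x^2 + 3) = 2x^4 + x^3 + 2x^2 + 3x + 3 ≡ 1 (mod x^3 + 4x^2 + 4).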